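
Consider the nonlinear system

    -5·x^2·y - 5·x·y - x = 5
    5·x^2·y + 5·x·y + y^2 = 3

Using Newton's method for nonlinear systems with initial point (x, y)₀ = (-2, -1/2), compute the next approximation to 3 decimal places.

At (-2, -1/2): F = (2.000, -7.750).
Jacobian J = [[-10·x·y - 5·y - 1, -5·x^2 - 5·x], [10·x·y + 5·y, 5·x^2 + 5·x + 2·y]].
At the point, J = [[-8.500, -10.000], [7.500, 9.000]] (det J = -1.500).
Solving J·Δ = −F gives Δ = (-39.667, 33.917).
Then the next iterate is (x, y)₁ = (-41.667, 33.417).

(-41.667, 33.417)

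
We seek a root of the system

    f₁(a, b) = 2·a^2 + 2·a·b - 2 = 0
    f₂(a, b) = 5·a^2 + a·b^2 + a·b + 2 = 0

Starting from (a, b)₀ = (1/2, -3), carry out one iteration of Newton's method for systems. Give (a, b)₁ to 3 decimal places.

At (1/2, -3): F = (-4.500, 6.250).
Jacobian J = [[4·a + 2·b, 2·a], [10·a + b^2 + b, 2·a·b + a]].
At the point, J = [[-4.000, 1.000], [11.000, -2.500]] (det J = -1.000).
Solving J·Δ = −F gives Δ = (5.000, 24.500).
Then the next iterate is (a, b)₁ = (5.500, 21.500).

(5.500, 21.500)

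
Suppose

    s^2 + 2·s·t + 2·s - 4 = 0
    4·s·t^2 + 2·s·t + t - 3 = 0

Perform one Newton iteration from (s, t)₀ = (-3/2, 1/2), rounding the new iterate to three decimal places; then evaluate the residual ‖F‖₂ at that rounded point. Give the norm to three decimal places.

76.078

At (-3/2, 1/2): F = (-6.250, -5.500).
Jacobian J = [[2·s + 2·t + 2, 2·s], [4·t^2 + 2·t, 8·s·t + 2·s + 1]].
At the point, J = [[0.000, -3.000], [2.000, -8.000]] (det J = 6.000).
Solving J·Δ = −F gives Δ = (-5.583, -2.083).
Then the next iterate is (s, t)₁ = (-7.083, -1.583).
Re-evaluating at (-7.083, -1.583): F = (54.42767, -53.15507), so ‖F‖₂ = 76.078.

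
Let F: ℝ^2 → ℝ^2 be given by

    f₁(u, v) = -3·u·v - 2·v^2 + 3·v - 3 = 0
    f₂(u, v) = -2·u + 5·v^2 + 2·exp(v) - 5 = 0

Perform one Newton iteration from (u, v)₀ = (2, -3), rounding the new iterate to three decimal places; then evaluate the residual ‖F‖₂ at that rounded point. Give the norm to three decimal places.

At (2, -3): F = (-12.000, 36.09957).
Jacobian J = [[-3·v, -3·u - 4·v + 3], [-2, 10·v + 2·exp(v)]].
At the point, J = [[9.000, 9.000], [-2.000, -29.90043]] (det J = -251.10383).
Solving J·Δ = −F gives Δ = (0.135, 1.198).
Then the next iterate is (u, v)₁ = (2.135, -1.802).
Re-evaluating at (2.135, -1.802): F = (-3.35860, 7.29596), so ‖F‖₂ = 8.032.

8.032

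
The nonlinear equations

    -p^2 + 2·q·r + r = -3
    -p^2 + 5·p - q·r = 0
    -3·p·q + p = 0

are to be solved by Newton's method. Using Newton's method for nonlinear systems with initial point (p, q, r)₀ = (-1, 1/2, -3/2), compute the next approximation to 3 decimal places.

At (-1, 1/2, -3/2): F = (-1.000, -5.250, 0.500).
Jacobian J = [[-2·p, 2·r, 2·q + 1], [-2·p + 5, -r, -q], [-3·q + 1, -3·p, 0]].
At the point, J = [[2.000, -3.000, 2.000], [7.000, 1.500, -0.500], [-0.500, 3.000, 0.000]] (det J = 45.750).
Solving J·Δ = −F gives Δ = (0.738, -0.044, -0.303).
Then the next iterate is (p, q, r)₁ = (-0.262, 0.456, -1.803).

(-0.262, 0.456, -1.803)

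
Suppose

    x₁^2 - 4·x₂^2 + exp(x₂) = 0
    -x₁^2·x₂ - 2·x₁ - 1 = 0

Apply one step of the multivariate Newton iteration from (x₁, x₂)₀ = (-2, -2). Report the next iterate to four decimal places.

(-1.2668, -1.0829)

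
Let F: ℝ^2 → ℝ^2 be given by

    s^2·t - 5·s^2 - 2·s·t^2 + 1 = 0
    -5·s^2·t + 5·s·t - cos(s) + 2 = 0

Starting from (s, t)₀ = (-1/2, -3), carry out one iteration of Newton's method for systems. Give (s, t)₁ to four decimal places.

At (-1/2, -3): F = (8.0000, 12.372417).
Jacobian J = [[2·s·t - 10·s - 2·t^2, s^2 - 4·s·t], [-10·s·t + 5·t + sin(s), -5·s^2 + 5·s]].
At the point, J = [[-10.0000, -5.7500], [-30.479426, -3.7500]] (det J = -137.756697).
Solving J·Δ = −F gives Δ = (0.2987, 0.8719).
Then the next iterate is (s, t)₁ = (-0.2013, -2.1281).

(-0.2013, -2.1281)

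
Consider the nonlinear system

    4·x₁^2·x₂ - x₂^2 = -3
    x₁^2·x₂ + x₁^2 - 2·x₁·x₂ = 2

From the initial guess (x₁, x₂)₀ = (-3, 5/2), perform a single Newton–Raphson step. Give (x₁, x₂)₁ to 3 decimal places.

At (-3, 5/2): F = (86.750, 44.500).
Jacobian J = [[8·x₁·x₂, 4·x₁^2 - 2·x₂], [2·x₁·x₂ + 2·x₁ - 2·x₂, x₁^2 - 2·x₁]].
At the point, J = [[-60.000, 31.000], [-26.000, 15.000]] (det J = -94.000).
Solving J·Δ = −F gives Δ = (-0.832, -4.410).
Then the next iterate is (x₁, x₂)₁ = (-3.832, -1.910).

(-3.832, -1.910)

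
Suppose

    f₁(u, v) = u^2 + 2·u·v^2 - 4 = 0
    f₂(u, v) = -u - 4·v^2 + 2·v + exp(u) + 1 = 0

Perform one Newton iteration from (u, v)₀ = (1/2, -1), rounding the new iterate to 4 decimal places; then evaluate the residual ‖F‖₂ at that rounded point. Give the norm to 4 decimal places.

At (1/2, -1): F = (-2.7500, -3.851279).
Jacobian J = [[2·u + 2·v^2, 4·u·v], [exp(u) - 1, -8·v + 2]].
At the point, J = [[3.0000, -2.0000], [0.648721, 10.0000]] (det J = 31.297443).
Solving J·Δ = −F gives Δ = (1.1248, 0.3122).
Then the next iterate is (u, v)₁ = (1.6248, -0.6878).
Re-evaluating at (1.6248, -0.6878): F = (0.177260, 1.184728), so ‖F‖₂ = 1.1979.

1.1979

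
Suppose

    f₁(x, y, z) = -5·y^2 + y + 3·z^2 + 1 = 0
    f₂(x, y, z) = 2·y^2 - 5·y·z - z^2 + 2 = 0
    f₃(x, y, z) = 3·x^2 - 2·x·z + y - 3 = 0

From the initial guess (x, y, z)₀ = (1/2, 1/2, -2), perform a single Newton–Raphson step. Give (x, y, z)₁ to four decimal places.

At (1/2, 1/2, -2): F = (12.2500, 3.5000, 0.2500).
Jacobian J = [[0, -10·y + 1, 6·z], [0, 4·y - 5·z, -5·y - 2·z], [6·x - 2·z, 1, -2·x]].
At the point, J = [[0.0000, -4.0000, -12.0000], [0.0000, 12.0000, 1.5000], [7.0000, 1.0000, -1.0000]] (det J = 966.0000).
Solving J·Δ = −F gives Δ = (0.1935, -0.4375, 1.1667).
Then the next iterate is (x, y, z)₁ = (0.6935, 0.0625, -0.8333).

(0.6935, 0.0625, -0.8333)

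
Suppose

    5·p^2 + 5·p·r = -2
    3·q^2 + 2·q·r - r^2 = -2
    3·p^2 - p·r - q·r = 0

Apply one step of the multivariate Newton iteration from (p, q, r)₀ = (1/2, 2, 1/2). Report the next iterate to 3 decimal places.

At (1/2, 2, 1/2): F = (4.500, 15.750, -0.500).
Jacobian J = [[10·p + 5·r, 0, 5·p], [0, 6·q + 2·r, 2·q - 2·r], [6·p - r, -r, -p - q]].
At the point, J = [[7.500, 0.000, 2.500], [0.000, 13.000, 3.000], [2.500, -0.500, -2.500]] (det J = -313.750).
Solving J·Δ = −F gives Δ = (-0.456, -1.112, -0.433).
Then the next iterate is (p, q, r)₁ = (0.044, 0.888, 0.067).

(0.044, 0.888, 0.067)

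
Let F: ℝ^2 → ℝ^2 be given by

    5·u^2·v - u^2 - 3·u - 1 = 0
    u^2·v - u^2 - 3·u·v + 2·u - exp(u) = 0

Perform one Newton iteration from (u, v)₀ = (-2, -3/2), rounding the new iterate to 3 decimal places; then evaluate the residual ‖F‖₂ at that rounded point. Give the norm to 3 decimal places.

At (-2, -3/2): F = (-29.000, -23.13534).
Jacobian J = [[10·u·v - 2·u - 3, 5·u^2], [2·u·v - 2·u - 3·v - exp(u) + 2, u^2 - 3·u]].
At the point, J = [[31.000, 20.000], [16.36466, 10.000]] (det J = -17.29329).
Solving J·Δ = −F gives Δ = (9.987, -14.030).
Then the next iterate is (u, v)₁ = (7.987, -15.530).
Re-evaluating at (7.987, -15.530): F = (-5042.21509, -3608.85256), so ‖F‖₂ = 6200.625.

6200.625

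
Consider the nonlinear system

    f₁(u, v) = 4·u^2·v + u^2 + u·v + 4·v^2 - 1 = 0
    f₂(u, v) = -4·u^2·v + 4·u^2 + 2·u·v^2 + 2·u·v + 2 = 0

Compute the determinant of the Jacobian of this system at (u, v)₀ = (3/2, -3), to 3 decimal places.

J = [[8·u·v + 2·u + v, 4·u^2 + u + 8·v], [-8·u·v + 8·u + 2·v^2 + 2·v, -4·u^2 + 4·u·v + 2·u]].
At the point, J = [[-36.000, -13.500], [60.000, -24.000]].
det J = 1674.000.

1674.000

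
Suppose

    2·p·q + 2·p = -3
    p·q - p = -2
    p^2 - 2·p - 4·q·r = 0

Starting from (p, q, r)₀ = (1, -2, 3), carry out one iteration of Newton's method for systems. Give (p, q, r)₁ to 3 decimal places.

At (1, -2, 3): F = (1.000, -1.000, 23.000).
Jacobian J = [[2·q + 2, 2·p, 0], [q - 1, p, 0], [2·p - 2, -4·r, -4·q]].
At the point, J = [[-2.000, 2.000, 0.000], [-3.000, 1.000, 0.000], [0.000, -12.000, 8.000]] (det J = 32.000).
Solving J·Δ = −F gives Δ = (-0.750, -1.250, -4.750).
Then the next iterate is (p, q, r)₁ = (0.250, -3.250, -1.750).

(0.250, -3.250, -1.750)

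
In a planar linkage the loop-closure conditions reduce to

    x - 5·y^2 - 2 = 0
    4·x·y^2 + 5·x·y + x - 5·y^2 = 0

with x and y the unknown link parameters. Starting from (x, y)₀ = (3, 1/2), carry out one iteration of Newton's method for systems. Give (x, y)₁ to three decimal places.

(1.747, 0.199)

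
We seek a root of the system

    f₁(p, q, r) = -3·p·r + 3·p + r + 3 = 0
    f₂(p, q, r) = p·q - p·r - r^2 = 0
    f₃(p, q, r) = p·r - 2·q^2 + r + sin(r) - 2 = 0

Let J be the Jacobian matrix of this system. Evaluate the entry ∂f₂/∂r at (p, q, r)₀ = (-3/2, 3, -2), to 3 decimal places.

5.500

∂f₂/∂r = -p - 2·r.
At (-3/2, 3, -2) this is 5.500.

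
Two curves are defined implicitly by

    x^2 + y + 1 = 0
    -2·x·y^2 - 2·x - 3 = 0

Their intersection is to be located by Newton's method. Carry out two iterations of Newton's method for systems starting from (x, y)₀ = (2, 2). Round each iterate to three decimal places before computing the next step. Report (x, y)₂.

(0.462, -1.201)

At (2, 2): F = (7.000, -23.000).
Jacobian J = [[2·x, 1], [-2·y^2 - 2, -4·x·y]].
At the point, J = [[4.000, 1.000], [-10.000, -16.000]] (det J = -54.000).
Solving J·Δ = −F gives Δ = (-1.648, -0.407).
Then the next iterate is (x, y)₁ = (0.352, 1.593).
Round to (0.352, 1.593) and repeat: F = (2.71690, -5.49050), J = [[0.704, 1.000], [-7.07530, -2.24294]].
Δ = (0.110, -2.794), so (x, y)₂ = (0.462, -1.201).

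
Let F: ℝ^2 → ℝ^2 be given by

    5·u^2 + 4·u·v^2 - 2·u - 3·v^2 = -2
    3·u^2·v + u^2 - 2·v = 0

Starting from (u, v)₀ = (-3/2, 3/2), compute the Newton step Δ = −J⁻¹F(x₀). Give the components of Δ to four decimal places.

At (-3/2, 3/2): F = (-4.0000, 9.3750).
Jacobian J = [[10·u + 4·v^2 - 2, 8·u·v - 6·v], [6·u·v + 2·u, 3·u^2 - 2]].
At the point, J = [[-8.0000, -27.0000], [-16.5000, 4.7500]] (det J = -483.5000).
Solving J·Δ = −F gives Δ = (0.4842, -0.2916).

(0.4842, -0.2916)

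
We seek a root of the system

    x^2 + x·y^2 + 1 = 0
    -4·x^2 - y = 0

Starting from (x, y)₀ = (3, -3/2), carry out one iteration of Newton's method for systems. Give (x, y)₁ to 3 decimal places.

(1.541, -0.977)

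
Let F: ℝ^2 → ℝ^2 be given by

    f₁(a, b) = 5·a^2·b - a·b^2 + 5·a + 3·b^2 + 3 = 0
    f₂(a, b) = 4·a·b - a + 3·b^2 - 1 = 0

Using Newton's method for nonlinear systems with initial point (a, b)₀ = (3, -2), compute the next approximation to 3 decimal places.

At (3, -2): F = (-72.000, -16.000).
Jacobian J = [[10·a·b - b^2 + 5, 5·a^2 - 2·a·b + 6·b], [4·b - 1, 4·a + 6·b]].
At the point, J = [[-59.000, 45.000], [-9.000, 0.000]] (det J = 405.000).
Solving J·Δ = −F gives Δ = (-1.778, -0.731).
Then the next iterate is (a, b)₁ = (1.222, -2.731).

(1.222, -2.731)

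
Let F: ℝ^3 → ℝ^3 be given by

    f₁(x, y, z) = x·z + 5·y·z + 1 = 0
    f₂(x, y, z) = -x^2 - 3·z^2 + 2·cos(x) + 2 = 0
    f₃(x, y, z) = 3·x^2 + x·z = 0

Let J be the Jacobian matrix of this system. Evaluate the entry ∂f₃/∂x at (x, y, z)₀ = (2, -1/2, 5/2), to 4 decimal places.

∂f₃/∂x = 6·x + z.
At (2, -1/2, 5/2) this is 14.5000.

14.5000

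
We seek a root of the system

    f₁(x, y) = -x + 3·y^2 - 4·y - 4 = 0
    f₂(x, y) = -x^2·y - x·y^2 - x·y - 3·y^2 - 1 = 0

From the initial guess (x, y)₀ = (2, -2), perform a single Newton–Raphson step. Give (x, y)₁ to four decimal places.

(1.3659, -1.0854)

At (2, -2): F = (14.0000, -9.0000).
Jacobian J = [[-1, 6·y - 4], [-2·x·y - y^2 - y, -x^2 - 2·x·y - x - 6·y]].
At the point, J = [[-1.0000, -16.0000], [6.0000, 14.0000]] (det J = 82.0000).
Solving J·Δ = −F gives Δ = (-0.6341, 0.9146).
Then the next iterate is (x, y)₁ = (1.3659, -1.0854).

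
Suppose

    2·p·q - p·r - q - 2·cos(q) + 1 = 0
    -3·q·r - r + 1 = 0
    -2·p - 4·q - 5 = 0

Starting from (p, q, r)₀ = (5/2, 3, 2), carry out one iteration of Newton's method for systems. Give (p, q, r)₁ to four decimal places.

At (5/2, 3, 2): F = (9.979985, -19.0000, -22.0000).
Jacobian J = [[2·q - r, 2·p + 2·sin(q) - 1, -p], [0, -3·r, -3·q - 1], [-2, -4, 0]].
At the point, J = [[4.0000, 4.282240, -2.5000], [0.0000, -6.0000, -10.0000], [-2.0000, -4.0000, 0.0000]] (det J = -44.355200).
Solving J·Δ = −F gives Δ = (15.3960, -13.1980, 6.0188).
Then the next iterate is (p, q, r)₁ = (17.8960, -10.1980, 8.0188).

(17.8960, -10.1980, 8.0188)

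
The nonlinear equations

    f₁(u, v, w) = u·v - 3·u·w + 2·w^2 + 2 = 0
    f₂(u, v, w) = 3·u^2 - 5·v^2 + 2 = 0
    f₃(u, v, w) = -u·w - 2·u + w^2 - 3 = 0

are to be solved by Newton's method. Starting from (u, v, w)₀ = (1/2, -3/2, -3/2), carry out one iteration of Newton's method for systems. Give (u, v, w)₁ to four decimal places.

(-2.1253, -0.4083, -1.4107)

At (1/2, -3/2, -3/2): F = (8.0000, -8.5000, -1.0000).
Jacobian J = [[v - 3·w, u, -3·u + 4·w], [6·u, -10·v, 0], [-w - 2, 0, -u + 2·w]].
At the point, J = [[3.0000, 0.5000, -7.5000], [3.0000, 15.0000, 0.0000], [-0.5000, 0.0000, -3.5000]] (det J = -208.5000).
Solving J·Δ = −F gives Δ = (-2.6253, 1.0917, 0.0893).
Then the next iterate is (u, v, w)₁ = (-2.1253, -0.4083, -1.4107).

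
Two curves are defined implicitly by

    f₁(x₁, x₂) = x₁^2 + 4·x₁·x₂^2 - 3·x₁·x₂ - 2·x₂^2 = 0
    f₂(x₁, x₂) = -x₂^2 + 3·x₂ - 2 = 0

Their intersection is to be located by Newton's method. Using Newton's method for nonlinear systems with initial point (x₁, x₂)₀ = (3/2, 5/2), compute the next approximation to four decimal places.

(1.0030, 2.1250)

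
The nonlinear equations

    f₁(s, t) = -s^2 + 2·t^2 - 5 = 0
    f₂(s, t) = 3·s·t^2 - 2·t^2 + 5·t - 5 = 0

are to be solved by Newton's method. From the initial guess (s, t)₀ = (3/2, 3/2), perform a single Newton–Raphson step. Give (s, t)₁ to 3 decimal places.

(0.434, 1.425)

At (3/2, 3/2): F = (-2.750, 8.125).
Jacobian J = [[-2·s, 4·t], [3·t^2, 6·s·t - 4·t + 5]].
At the point, J = [[-3.000, 6.000], [6.750, 12.500]] (det J = -78.000).
Solving J·Δ = −F gives Δ = (-1.066, -0.075).
Then the next iterate is (s, t)₁ = (0.434, 1.425).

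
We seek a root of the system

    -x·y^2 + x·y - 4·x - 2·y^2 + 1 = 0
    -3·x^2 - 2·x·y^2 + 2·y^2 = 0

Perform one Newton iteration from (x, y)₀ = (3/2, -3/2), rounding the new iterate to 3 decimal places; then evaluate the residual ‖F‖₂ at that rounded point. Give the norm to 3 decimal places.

At (3/2, -3/2): F = (-15.125, -9.000).
Jacobian J = [[-y^2 + y - 4, -2·x·y + x - 4·y], [-6·x - 2·y^2, -4·x·y + 4·y]].
At the point, J = [[-7.750, 12.000], [-13.500, 3.000]] (det J = 138.750).
Solving J·Δ = −F gives Δ = (-0.451, 0.969).
Then the next iterate is (x, y)₁ = (1.049, -0.531).
Re-evaluating at (1.049, -0.531): F = (-4.61272, -3.32884), so ‖F‖₂ = 5.688.

5.688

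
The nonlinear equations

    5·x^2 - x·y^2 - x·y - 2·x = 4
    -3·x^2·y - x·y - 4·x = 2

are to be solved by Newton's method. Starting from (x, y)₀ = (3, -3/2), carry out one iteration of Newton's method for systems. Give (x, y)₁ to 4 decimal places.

(1.7885, -1.4561)

At (3, -3/2): F = (32.7500, 31.0000).
Jacobian J = [[10·x - y^2 - y - 2, -2·x·y - x], [-6·x·y - y - 4, -3·x^2 - x]].
At the point, J = [[27.2500, 6.0000], [24.5000, -30.0000]] (det J = -964.5000).
Solving J·Δ = −F gives Δ = (-1.2115, 0.0439).
Then the next iterate is (x, y)₁ = (1.7885, -1.4561).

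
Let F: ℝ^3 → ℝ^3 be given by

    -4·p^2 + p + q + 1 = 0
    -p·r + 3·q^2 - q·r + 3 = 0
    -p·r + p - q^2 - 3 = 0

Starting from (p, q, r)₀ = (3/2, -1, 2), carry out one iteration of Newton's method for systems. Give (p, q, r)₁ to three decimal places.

(0.900, -0.096, -0.062)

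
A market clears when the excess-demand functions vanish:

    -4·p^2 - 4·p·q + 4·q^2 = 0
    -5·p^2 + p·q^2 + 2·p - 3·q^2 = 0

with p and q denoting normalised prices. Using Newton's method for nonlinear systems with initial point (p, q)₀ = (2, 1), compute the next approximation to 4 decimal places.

(1.0000, 1.0000)

At (2, 1): F = (-20.0000, -17.0000).
Jacobian J = [[-8·p - 4·q, -4·p + 8·q], [-10·p + q^2 + 2, 2·p·q - 6·q]].
At the point, J = [[-20.0000, 0.0000], [-17.0000, -2.0000]] (det J = 40.0000).
Solving J·Δ = −F gives Δ = (-1.0000, 0.0000).
Then the next iterate is (p, q)₁ = (1.0000, 1.0000).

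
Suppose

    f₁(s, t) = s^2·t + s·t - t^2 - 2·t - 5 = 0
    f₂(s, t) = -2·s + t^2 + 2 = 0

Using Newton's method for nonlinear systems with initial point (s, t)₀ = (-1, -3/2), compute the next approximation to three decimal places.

(1.600, -1.150)

At (-1, -3/2): F = (-4.250, 6.250).
Jacobian J = [[2·s·t + t, s^2 + s - 2·t - 2], [-2, 2·t]].
At the point, J = [[1.500, 1.000], [-2.000, -3.000]] (det J = -2.500).
Solving J·Δ = −F gives Δ = (2.600, 0.350).
Then the next iterate is (s, t)₁ = (1.600, -1.150).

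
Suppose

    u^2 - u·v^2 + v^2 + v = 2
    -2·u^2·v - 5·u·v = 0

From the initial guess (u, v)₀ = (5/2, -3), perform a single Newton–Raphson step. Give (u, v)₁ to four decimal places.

(1.2321, -2.2821)

At (5/2, -3): F = (-12.2500, 75.0000).
Jacobian J = [[2·u - v^2, -2·u·v + 2·v + 1], [-4·u·v - 5·v, -2·u^2 - 5·u]].
At the point, J = [[-4.0000, 10.0000], [45.0000, -25.0000]] (det J = -350.0000).
Solving J·Δ = −F gives Δ = (-1.2679, 0.7179).
Then the next iterate is (u, v)₁ = (1.2321, -2.2821).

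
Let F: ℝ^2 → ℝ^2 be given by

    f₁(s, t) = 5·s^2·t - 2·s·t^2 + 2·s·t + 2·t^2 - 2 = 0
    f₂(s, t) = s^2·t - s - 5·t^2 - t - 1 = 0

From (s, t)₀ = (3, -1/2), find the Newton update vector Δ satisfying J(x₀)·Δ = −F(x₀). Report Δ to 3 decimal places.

At (3, -1/2): F = (-28.500, -9.250).
Jacobian J = [[10·s·t - 2·t^2 + 2·t, 5·s^2 - 4·s·t + 2·s + 4·t], [2·s·t - 1, s^2 - 10·t - 1]].
At the point, J = [[-16.500, 55.000], [-4.000, 13.000]] (det J = 5.500).
Solving J·Δ = −F gives Δ = (-25.136, -7.023).

(-25.136, -7.023)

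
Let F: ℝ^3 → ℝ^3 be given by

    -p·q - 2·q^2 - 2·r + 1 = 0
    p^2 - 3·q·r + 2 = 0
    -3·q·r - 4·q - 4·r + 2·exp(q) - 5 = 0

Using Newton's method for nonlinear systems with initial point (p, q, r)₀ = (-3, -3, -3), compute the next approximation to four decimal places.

(-3.3389, -1.5812, -2.8670)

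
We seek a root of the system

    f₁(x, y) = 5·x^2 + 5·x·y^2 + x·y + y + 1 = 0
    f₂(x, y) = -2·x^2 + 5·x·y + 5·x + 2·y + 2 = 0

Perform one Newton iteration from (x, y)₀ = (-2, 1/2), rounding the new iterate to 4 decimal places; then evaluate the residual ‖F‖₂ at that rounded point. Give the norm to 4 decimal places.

At (-2, 1/2): F = (18.0000, -20.0000).
Jacobian J = [[10·x + 5·y^2 + y, 10·x·y + x + 1], [-4·x + 5·y + 5, 5·x + 2]].
At the point, J = [[-18.2500, -11.0000], [15.5000, -8.0000]] (det J = 316.5000).
Solving J·Δ = −F gives Δ = (1.1501, -0.2717).
Then the next iterate is (x, y)₁ = (-0.8499, 0.2283).
Re-evaluating at (-0.8499, 0.2283): F = (4.424430, -4.207721), so ‖F‖₂ = 6.1058.

6.1058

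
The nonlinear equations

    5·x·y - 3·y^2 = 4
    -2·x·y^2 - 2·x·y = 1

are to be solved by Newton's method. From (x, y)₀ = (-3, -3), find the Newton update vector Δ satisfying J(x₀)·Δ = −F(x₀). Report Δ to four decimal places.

At (-3, -3): F = (14.0000, 35.0000).
Jacobian J = [[5·y, 5·x - 6·y], [-2·y^2 - 2·y, -4·x·y - 2·x]].
At the point, J = [[-15.0000, 3.0000], [-12.0000, -30.0000]] (det J = 486.0000).
Solving J·Δ = −F gives Δ = (1.0802, 0.7346).

(1.0802, 0.7346)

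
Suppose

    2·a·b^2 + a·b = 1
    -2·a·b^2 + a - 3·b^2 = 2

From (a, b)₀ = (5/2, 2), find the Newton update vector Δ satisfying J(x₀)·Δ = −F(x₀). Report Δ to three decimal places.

(-0.365, -0.905)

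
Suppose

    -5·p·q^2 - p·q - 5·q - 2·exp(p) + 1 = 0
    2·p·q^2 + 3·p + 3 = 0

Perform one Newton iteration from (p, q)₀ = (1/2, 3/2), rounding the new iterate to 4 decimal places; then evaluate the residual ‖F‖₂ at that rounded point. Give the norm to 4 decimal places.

At (1/2, 3/2): F = (-16.172443, 6.7500).
Jacobian J = [[-5·q^2 - q - 2·exp(p), -10·p·q - p - 5], [2·q^2 + 3, 4·p·q]].
At the point, J = [[-16.047443, -13.0000], [7.5000, 3.0000]] (det J = 49.357672).
Solving J·Δ = −F gives Δ = (-0.7949, -0.2628).
Then the next iterate is (p, q)₁ = (-0.2949, 1.2372).
Re-evaluating at (-0.2949, 1.2372): F = (-4.053398, 1.212514), so ‖F‖₂ = 4.2309.

4.2309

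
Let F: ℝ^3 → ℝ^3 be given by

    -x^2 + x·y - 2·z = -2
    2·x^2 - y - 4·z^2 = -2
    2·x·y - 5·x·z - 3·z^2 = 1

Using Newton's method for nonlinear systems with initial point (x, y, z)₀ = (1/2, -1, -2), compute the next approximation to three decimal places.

At (1/2, -1, -2): F = (5.250, -12.500, -9.000).
Jacobian J = [[-2·x + y, x, -2], [4·x, -1, -8·z], [2·y - 5·z, 2·x, -5·x - 6·z]].
At the point, J = [[-2.000, 0.500, -2.000], [2.000, -1.000, 16.000], [8.000, 1.000, 9.500]] (det J = 85.500).
Solving J·Δ = −F gives Δ = (1.211, -4.184, 0.368).
Then the next iterate is (x, y, z)₁ = (1.711, -5.184, -1.632).

(1.711, -5.184, -1.632)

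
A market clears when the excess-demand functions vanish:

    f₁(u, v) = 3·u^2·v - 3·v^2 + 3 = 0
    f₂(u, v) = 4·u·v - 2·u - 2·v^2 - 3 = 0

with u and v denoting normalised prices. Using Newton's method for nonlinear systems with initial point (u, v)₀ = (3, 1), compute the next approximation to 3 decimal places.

At (3, 1): F = (27.000, 1.000).
Jacobian J = [[6·u·v, 3·u^2 - 6·v], [4·v - 2, 4·u - 4·v]].
At the point, J = [[18.000, 21.000], [2.000, 8.000]] (det J = 102.000).
Solving J·Δ = −F gives Δ = (-1.912, 0.353).
Then the next iterate is (u, v)₁ = (1.088, 1.353).

(1.088, 1.353)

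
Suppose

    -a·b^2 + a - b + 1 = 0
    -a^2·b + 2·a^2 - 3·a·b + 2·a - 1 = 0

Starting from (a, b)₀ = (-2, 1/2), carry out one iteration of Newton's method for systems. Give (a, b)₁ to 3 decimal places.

(-1.143, 0.857)

At (-2, 1/2): F = (-1.000, 4.000).
Jacobian J = [[-b^2 + 1, -2·a·b - 1], [-2·a·b + 4·a - 3·b + 2, -a^2 - 3·a]].
At the point, J = [[0.750, 1.000], [-5.500, 2.000]] (det J = 7.000).
Solving J·Δ = −F gives Δ = (0.857, 0.357).
Then the next iterate is (a, b)₁ = (-1.143, 0.857).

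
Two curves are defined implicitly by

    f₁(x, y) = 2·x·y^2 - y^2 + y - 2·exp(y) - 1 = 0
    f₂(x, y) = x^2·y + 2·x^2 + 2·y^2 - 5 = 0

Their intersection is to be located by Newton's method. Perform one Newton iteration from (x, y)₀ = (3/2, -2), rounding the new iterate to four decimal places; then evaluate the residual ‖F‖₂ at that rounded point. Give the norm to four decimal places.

0.9957

At (3/2, -2): F = (4.729329, 3.0000).
Jacobian J = [[2·y^2, 4·x·y - 2·y - 2·exp(y) + 1], [2·x·y + 4·x, x^2 + 4·y]].
At the point, J = [[8.0000, -7.270671], [0.0000, -5.7500]] (det J = -46.0000).
Solving J·Δ = −F gives Δ = (-0.1170, 0.5217).
Then the next iterate is (x, y)₁ = (1.3830, -1.4783).
Re-evaluating at (1.3830, -1.4783): F = (0.925015, 0.368592), so ‖F‖₂ = 0.9957.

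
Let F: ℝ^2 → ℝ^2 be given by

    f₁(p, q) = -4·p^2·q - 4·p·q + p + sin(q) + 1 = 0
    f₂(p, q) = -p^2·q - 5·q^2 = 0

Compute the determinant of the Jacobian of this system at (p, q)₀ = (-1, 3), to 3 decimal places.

-397.060

J = [[-8·p·q - 4·q + 1, -4·p^2 - 4·p + cos(q)], [-2·p·q, -p^2 - 10·q]].
At the point, J = [[13.000, -0.98999], [6.000, -31.000]].
det J = -397.060.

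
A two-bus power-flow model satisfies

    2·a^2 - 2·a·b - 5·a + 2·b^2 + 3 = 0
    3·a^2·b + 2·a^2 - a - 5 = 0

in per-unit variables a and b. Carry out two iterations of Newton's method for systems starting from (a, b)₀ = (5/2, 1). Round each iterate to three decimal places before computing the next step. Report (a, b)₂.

(1.819, 0.073)

At (5/2, 1): F = (0.000, 23.750).
Jacobian J = [[4·a - 2·b - 5, -2·a + 4·b], [6·a·b + 4·a - 1, 3·a^2]].
At the point, J = [[3.000, -1.000], [24.000, 18.750]] (det J = 80.250).
Solving J·Δ = −F gives Δ = (-0.296, -0.888).
Then the next iterate is (a, b)₁ = (2.204, 0.112).
Round to (2.204, 0.112) and repeat: F = (1.22662, 4.14339), J = [[3.592, -3.960], [9.29709, 14.57285]].
Δ = (-0.385, -0.039), so (a, b)₂ = (1.819, 0.073).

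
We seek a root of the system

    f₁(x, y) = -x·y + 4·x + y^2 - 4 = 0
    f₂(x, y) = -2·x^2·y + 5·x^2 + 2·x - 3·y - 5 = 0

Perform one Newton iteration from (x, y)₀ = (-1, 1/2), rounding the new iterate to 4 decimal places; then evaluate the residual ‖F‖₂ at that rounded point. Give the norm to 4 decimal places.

1389.7628

At (-1, 1/2): F = (-7.2500, -4.5000).
Jacobian J = [[-y + 4, -x + 2·y], [-4·x·y + 10·x + 2, -2·x^2 - 3]].
At the point, J = [[3.5000, 2.0000], [-6.0000, -5.0000]] (det J = -5.5000).
Solving J·Δ = −F gives Δ = (8.2273, -10.7727).
Then the next iterate is (x, y)₁ = (7.2273, -10.2727).
Re-evaluating at (7.2273, -10.2727): F = (204.681450, 1374.607682), so ‖F‖₂ = 1389.7628.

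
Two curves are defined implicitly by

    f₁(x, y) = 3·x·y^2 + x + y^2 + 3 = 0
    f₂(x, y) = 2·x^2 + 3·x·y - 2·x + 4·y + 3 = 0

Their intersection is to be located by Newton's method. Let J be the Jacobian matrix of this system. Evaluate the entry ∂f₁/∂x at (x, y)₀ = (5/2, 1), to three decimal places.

∂f₁/∂x = 3·y^2 + 1.
At (5/2, 1) this is 4.000.

4.000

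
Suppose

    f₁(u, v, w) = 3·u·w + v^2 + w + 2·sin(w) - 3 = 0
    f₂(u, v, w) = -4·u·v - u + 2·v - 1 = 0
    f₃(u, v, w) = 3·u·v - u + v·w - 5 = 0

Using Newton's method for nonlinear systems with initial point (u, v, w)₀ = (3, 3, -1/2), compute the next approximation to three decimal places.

At (3, 3, -1/2): F = (0.04115, -34.000, 17.500).
Jacobian J = [[3·w, 2·v, 3·u + 2·cos(w) + 1], [-4·v - 1, -4·u + 2, 0], [3·v - 1, 3·u + w, v]].
At the point, J = [[-1.500, 6.000, 11.75517], [-13.000, -10.000, 0.000], [8.000, 8.500, 3.000]] (det J = -79.53254).
Solving J·Δ = −F gives Δ = (-9.170, 8.521, -5.523).
Then the next iterate is (u, v, w)₁ = (-6.170, 11.521, -6.023).

(-6.170, 11.521, -6.023)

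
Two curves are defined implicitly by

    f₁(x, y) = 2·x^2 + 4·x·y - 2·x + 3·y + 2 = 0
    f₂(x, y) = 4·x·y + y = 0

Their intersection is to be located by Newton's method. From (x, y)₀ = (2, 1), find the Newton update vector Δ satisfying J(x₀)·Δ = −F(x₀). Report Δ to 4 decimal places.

At (2, 1): F = (17.0000, 9.0000).
Jacobian J = [[4·x + 4·y - 2, 4·x + 3], [4·y, 4·x + 1]].
At the point, J = [[10.0000, 11.0000], [4.0000, 9.0000]] (det J = 46.0000).
Solving J·Δ = −F gives Δ = (-1.1739, -0.4783).

(-1.1739, -0.4783)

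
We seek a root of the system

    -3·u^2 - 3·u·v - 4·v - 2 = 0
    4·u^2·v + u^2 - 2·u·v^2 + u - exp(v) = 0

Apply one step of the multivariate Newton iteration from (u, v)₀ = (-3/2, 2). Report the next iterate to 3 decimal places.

(0.526, 5.344)

At (-3/2, 2): F = (-7.750, 23.36094).
Jacobian J = [[-6·u - 3·v, -3·u - 4], [8·u·v + 2·u - 2·v^2 + 1, 4·u^2 - 4·u·v - exp(v)]].
At the point, J = [[3.000, 0.500], [-34.000, 13.61094]] (det J = 57.83283).
Solving J·Δ = −F gives Δ = (2.026, 3.344).
Then the next iterate is (u, v)₁ = (0.526, 5.344).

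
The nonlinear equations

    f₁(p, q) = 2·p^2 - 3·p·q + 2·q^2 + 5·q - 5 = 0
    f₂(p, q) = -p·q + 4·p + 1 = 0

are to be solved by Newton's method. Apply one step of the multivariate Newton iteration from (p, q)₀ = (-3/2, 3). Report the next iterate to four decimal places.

At (-3/2, 3): F = (46.0000, -0.5000).
Jacobian J = [[4·p - 3·q, -3·p + 4·q + 5], [-q + 4, -p]].
At the point, J = [[-15.0000, 21.5000], [1.0000, 1.5000]] (det J = -44.0000).
Solving J·Δ = −F gives Δ = (1.8125, -0.8750).
Then the next iterate is (p, q)₁ = (0.3125, 2.1250).

(0.3125, 2.1250)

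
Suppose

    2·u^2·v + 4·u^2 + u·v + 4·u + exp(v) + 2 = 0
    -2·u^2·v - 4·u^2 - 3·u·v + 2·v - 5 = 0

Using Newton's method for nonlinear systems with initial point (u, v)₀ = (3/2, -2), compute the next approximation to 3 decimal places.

(0.793, -2.606)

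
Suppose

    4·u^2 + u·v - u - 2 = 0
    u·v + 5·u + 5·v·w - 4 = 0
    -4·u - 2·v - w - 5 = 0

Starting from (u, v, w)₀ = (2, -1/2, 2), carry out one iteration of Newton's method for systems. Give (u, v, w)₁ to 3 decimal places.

At (2, -1/2, 2): F = (11.000, 0.000, -14.000).
Jacobian J = [[8·u + v - 1, u, 0], [v + 5, u + 5·w, 5·v], [-4, -2, -1]].
At the point, J = [[14.500, 2.000, 0.000], [4.500, 12.000, -2.500], [-4.000, -2.000, -1.000]] (det J = -217.500).
Solving J·Δ = −F gives Δ = (-0.538, -1.600, -8.648).
Then the next iterate is (u, v, w)₁ = (1.462, -2.100, -6.648).

(1.462, -2.100, -6.648)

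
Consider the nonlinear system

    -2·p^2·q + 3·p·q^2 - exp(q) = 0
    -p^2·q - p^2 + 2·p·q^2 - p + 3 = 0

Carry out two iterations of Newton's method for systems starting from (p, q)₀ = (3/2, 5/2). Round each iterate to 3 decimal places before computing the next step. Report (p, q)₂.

At (3/2, 5/2): F = (4.69251, 12.375).
Jacobian J = [[-4·p·q + 3·q^2, -2·p^2 + 6·p·q - exp(q)], [-2·p·q - 2·p + 2·q^2 - 1, -p^2 + 4·p·q]].
At the point, J = [[3.750, 5.81751], [1.000, 12.750]] (det J = 41.99499).
Solving J·Δ = −F gives Δ = (0.290, -0.993).
Then the next iterate is (p, q)₁ = (1.790, 1.507).
Round to (1.790, 1.507) and repeat: F = (-1.97480, 1.30768), J = [[-3.97697, 5.26381], [-5.43296, 7.58602]].
Δ = (-13.915, -10.138), so (p, q)₂ = (-12.125, -8.631).

(-12.125, -8.631)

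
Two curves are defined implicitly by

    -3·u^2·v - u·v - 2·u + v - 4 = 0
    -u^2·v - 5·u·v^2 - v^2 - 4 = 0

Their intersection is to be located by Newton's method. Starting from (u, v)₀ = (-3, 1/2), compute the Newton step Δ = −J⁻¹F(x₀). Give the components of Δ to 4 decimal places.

At (-3, 1/2): F = (-9.5000, -5.0000).
Jacobian J = [[-6·u·v - v - 2, -3·u^2 - u + 1], [-2·u·v - 5·v^2, -u^2 - 10·u·v - 2·v]].
At the point, J = [[6.5000, -23.0000], [1.7500, 5.0000]] (det J = 72.7500).
Solving J·Δ = −F gives Δ = (2.2337, 0.2182).

(2.2337, 0.2182)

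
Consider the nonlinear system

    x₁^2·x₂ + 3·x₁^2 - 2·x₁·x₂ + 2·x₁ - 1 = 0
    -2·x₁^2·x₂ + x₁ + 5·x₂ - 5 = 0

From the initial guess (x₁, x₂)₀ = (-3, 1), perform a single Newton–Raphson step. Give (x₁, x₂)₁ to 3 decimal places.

(-1.803, 0.581)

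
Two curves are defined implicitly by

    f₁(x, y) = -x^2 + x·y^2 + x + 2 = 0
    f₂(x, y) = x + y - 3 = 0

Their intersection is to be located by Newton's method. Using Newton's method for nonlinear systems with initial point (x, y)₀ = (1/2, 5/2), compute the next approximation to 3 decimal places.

At (1/2, 5/2): F = (5.375, 0.000).
Jacobian J = [[-2·x + y^2 + 1, 2·x·y], [1, 1]].
At the point, J = [[6.250, 2.500], [1.000, 1.000]] (det J = 3.750).
Solving J·Δ = −F gives Δ = (-1.433, 1.433).
Then the next iterate is (x, y)₁ = (-0.933, 3.933).

(-0.933, 3.933)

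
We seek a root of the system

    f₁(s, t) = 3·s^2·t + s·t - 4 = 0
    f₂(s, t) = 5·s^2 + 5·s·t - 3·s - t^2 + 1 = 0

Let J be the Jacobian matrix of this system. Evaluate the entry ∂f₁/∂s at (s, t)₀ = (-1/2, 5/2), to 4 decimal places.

∂f₁/∂s = 6·s·t + t.
At (-1/2, 5/2) this is -5.0000.

-5.0000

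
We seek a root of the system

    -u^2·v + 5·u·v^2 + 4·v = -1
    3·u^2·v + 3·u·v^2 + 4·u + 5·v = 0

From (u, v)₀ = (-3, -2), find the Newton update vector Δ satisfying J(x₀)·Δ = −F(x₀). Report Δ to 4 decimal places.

(1.2211, 0.7133)

At (-3, -2): F = (-49.0000, -112.0000).
Jacobian J = [[-2·u·v + 5·v^2, -u^2 + 10·u·v + 4], [6·u·v + 3·v^2 + 4, 3·u^2 + 6·u·v + 5]].
At the point, J = [[8.0000, 55.0000], [52.0000, 68.0000]] (det J = -2316.0000).
Solving J·Δ = −F gives Δ = (1.2211, 0.7133).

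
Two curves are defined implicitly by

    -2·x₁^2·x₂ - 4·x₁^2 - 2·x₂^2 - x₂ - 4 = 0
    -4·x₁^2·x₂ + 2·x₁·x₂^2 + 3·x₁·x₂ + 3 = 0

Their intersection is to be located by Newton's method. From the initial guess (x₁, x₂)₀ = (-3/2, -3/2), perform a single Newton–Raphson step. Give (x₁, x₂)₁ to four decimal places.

(5.9167, -27.5000)

At (-3/2, -3/2): F = (-9.2500, 16.5000).
Jacobian J = [[-4·x₁·x₂ - 8·x₁, -2·x₁^2 - 4·x₂ - 1], [-8·x₁·x₂ + 2·x₂^2 + 3·x₂, -4·x₁^2 + 4·x₁·x₂ + 3·x₁]].
At the point, J = [[3.0000, 0.5000], [-18.0000, -4.5000]] (det J = -4.5000).
Solving J·Δ = −F gives Δ = (7.4167, -26.0000).
Then the next iterate is (x₁, x₂)₁ = (5.9167, -27.5000).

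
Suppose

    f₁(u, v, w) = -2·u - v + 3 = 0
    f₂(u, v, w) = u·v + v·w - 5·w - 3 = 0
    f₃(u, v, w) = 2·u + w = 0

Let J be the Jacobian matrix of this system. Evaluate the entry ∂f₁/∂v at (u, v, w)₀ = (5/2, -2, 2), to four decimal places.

∂f₁/∂v = -1.
At (5/2, -2, 2) this is -1.0000.

-1.0000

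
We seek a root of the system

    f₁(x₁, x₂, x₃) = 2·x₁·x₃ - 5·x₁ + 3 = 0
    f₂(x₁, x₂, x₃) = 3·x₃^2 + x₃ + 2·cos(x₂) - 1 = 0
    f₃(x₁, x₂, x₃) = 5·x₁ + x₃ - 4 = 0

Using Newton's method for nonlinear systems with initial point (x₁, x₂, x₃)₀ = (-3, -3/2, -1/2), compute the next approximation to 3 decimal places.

(1.000, -1.696, -1.000)

At (-3, -3/2, -1/2): F = (21.000, -0.60853, -19.500).
Jacobian J = [[2·x₃ - 5, 0, 2·x₁], [0, -2·sin(x₂), 6·x₃ + 1], [5, 0, 1]].
At the point, J = [[-6.000, 0.000, -6.000], [0.000, 1.99499, -2.000], [5.000, 0.000, 1.000]] (det J = 47.87976).
Solving J·Δ = −F gives Δ = (4.000, -0.196, -0.500).
Then the next iterate is (x₁, x₂, x₃)₁ = (1.000, -1.696, -1.000).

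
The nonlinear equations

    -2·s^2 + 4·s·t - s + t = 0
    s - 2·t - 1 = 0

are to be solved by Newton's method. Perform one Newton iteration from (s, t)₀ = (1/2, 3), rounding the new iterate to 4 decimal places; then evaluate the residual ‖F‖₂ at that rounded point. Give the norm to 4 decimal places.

At (1/2, 3): F = (8.0000, -6.5000).
Jacobian J = [[-4·s + 4·t - 1, 4·s + 1], [1, -2]].
At the point, J = [[9.0000, 3.0000], [1.0000, -2.0000]] (det J = -21.0000).
Solving J·Δ = −F gives Δ = (0.1667, -3.1667).
Then the next iterate is (s, t)₁ = (0.6667, -0.1667).
Re-evaluating at (0.6667, -0.1667): F = (-2.166933, 0.0001), so ‖F‖₂ = 2.1669.

2.1669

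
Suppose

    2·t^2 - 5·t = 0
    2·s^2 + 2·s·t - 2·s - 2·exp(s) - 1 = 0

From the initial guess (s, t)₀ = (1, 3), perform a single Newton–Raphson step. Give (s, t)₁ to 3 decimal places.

At (1, 3): F = (3.000, -0.43656).
Jacobian J = [[0, 4·t - 5], [4·s + 2·t - 2·exp(s) - 2, 2·s]].
At the point, J = [[0.000, 7.000], [2.56344, 2.000]] (det J = -17.94405).
Solving J·Δ = −F gives Δ = (0.505, -0.429).
Then the next iterate is (s, t)₁ = (1.505, 2.571).

(1.505, 2.571)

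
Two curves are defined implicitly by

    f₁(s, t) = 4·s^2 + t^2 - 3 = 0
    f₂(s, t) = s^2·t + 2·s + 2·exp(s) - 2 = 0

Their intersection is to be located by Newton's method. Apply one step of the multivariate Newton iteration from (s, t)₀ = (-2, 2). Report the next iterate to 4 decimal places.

At (-2, 2): F = (17.0000, 2.270671).
Jacobian J = [[8·s, 2·t], [2·s·t + 2·exp(s) + 2, s^2]].
At the point, J = [[-16.0000, 4.0000], [-5.729329, 4.0000]] (det J = -41.082682).
Solving J·Δ = −F gives Δ = (1.4341, 1.4865).
Then the next iterate is (s, t)₁ = (-0.5659, 3.4865).

(-0.5659, 3.4865)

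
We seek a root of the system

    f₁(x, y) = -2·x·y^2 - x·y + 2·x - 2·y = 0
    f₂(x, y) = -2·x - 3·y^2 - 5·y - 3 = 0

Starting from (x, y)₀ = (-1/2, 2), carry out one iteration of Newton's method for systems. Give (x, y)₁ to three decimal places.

(-0.926, 0.638)

At (-1/2, 2): F = (0.000, -24.000).
Jacobian J = [[-2·y^2 - y + 2, -4·x·y - x - 2], [-2, -6·y - 5]].
At the point, J = [[-8.000, 2.500], [-2.000, -17.000]] (det J = 141.000).
Solving J·Δ = −F gives Δ = (-0.426, -1.362).
Then the next iterate is (x, y)₁ = (-0.926, 0.638).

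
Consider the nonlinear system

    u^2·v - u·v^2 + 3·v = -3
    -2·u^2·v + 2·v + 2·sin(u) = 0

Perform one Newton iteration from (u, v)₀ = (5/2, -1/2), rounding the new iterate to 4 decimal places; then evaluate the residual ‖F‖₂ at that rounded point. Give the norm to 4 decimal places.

At (5/2, -1/2): F = (-2.2500, 6.446944).
Jacobian J = [[2·u·v - v^2, u^2 - 2·u·v + 3], [-4·u·v + 2·cos(u), -2·u^2 + 2]].
At the point, J = [[-2.7500, 11.7500], [3.397713, -10.5000]] (det J = -11.048125).
Solving J·Δ = −F gives Δ = (-4.7181, -0.9128).
Then the next iterate is (u, v)₁ = (-2.2181, -1.4128).
Re-evaluating at (-2.2181, -1.4128): F = (-3.761994, 9.480835), so ‖F‖₂ = 10.1999.

10.1999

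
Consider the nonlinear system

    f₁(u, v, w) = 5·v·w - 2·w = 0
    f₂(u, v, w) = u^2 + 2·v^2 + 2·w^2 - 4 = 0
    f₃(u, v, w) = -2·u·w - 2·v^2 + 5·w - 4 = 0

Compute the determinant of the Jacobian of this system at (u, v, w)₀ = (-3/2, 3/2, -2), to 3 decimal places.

J = [[0, 5·w, 5·v - 2], [2·u, 4·v, 4·w], [-2·w, -4·v, -2·u + 5]].
At the point, J = [[0.000, -10.000, 5.500], [-3.000, 6.000, -8.000], [4.000, -6.000, 8.000]].
det J = 47.000.

47.000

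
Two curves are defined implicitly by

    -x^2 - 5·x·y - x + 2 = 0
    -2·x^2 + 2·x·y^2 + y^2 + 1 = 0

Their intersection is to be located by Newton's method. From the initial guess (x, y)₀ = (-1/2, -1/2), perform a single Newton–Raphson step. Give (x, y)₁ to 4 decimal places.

(-0.7000, -0.7000)

At (-1/2, -1/2): F = (1.0000, 0.5000).
Jacobian J = [[-2·x - 5·y - 1, -5·x], [-4·x + 2·y^2, 4·x·y + 2·y]].
At the point, J = [[2.5000, 2.5000], [2.5000, 0.0000]] (det J = -6.2500).
Solving J·Δ = −F gives Δ = (-0.2000, -0.2000).
Then the next iterate is (x, y)₁ = (-0.7000, -0.7000).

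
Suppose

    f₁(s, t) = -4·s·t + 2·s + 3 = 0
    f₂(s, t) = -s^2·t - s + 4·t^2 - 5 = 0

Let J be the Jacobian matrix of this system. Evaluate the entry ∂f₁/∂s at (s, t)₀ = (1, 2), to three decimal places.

-6.000

∂f₁/∂s = -4·t + 2.
At (1, 2) this is -6.000.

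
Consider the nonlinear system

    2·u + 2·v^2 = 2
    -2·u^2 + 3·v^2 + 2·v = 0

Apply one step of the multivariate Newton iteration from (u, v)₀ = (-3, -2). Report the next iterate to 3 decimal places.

(-1.947, -1.737)

At (-3, -2): F = (0.000, -10.000).
Jacobian J = [[2, 4·v], [-4·u, 6·v + 2]].
At the point, J = [[2.000, -8.000], [12.000, -10.000]] (det J = 76.000).
Solving J·Δ = −F gives Δ = (1.053, 0.263).
Then the next iterate is (u, v)₁ = (-1.947, -1.737).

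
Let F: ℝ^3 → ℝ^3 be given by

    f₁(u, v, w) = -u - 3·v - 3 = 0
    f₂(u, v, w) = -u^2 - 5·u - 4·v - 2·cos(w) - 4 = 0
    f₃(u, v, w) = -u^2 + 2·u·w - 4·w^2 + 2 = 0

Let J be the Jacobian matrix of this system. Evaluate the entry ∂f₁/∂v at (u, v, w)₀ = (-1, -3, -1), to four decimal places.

-3.0000

∂f₁/∂v = -3.
At (-1, -3, -1) this is -3.0000.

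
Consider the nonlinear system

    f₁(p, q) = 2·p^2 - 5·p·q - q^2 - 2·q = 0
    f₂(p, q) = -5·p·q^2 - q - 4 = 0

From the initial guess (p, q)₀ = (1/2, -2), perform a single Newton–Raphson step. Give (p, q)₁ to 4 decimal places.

(0.0561, -1.6531)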